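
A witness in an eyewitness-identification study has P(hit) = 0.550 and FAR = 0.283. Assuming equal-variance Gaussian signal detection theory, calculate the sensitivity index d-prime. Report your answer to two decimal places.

d-prime = 0.70

z(H) = 0.1257
z(FA) = -0.5740
d' = z(H) − z(FA) = 0.1257 − (-0.5740) = 0.6997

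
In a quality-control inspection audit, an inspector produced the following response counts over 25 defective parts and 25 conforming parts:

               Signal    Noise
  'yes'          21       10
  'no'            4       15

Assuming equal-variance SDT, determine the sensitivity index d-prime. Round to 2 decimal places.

d-prime = 1.25

H = 21/25 = 0.8400
FA = 10/25 = 0.4000
z(0.8400) = 0.9945, z(0.4000) = -0.2533
d' = z(H) − z(FA) = 0.9945 − (-0.2533) = 1.2478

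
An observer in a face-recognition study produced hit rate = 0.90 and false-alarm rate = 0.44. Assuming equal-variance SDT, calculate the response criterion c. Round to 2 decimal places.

c = -0.57

z(0.90) = 1.282, z(0.44) = -0.151
c = −½·[z(H) + z(FA)] = −0.5 × (1.282 + (-0.151)) = -0.5655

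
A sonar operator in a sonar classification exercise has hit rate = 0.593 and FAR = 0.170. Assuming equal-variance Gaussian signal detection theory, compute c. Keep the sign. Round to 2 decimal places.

Φ⁻¹(0.593) = 0.235, Φ⁻¹(0.170) = -0.954
c = −½·[z(H) + z(FA)] = −0.5 × (0.235 + (-0.954)) = 0.3595
c > 0: the sonar operator has a conservative response bias.

c = 0.36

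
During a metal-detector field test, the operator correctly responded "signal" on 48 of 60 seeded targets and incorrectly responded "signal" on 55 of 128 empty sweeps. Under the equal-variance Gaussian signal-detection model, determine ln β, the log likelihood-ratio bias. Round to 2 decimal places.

H = 48/60 = 0.8000
FA = 55/128 = 0.4297
z(H) = z(0.8000) = 0.842
z(FA) = z(0.4297) = -0.177
ln β = −½·[z(H)² − z(FA)²] = −0.5 × (0.709 − 0.031) = -0.339

ln β = -0.34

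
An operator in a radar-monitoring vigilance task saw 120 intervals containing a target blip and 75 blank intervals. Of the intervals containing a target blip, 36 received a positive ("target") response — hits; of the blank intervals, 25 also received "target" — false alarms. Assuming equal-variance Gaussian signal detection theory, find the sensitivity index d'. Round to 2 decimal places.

H = 36/120 = 0.3000
FA = 25/75 = 0.3333
z(H) = z(0.3000) = -0.524
z(FA) = z(0.3333) = -0.431
d' = z(H) − z(FA) = -0.524 − (-0.431) = -0.093

d' = -0.09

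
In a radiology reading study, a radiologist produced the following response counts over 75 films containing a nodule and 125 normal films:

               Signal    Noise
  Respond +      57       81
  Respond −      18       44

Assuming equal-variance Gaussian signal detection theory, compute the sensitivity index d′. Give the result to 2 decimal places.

H = 57/75 = 0.7600
FA = 81/125 = 0.6480
Φ⁻¹(0.7600) = 0.7063, Φ⁻¹(0.6480) = 0.3799
d' = z(H) − z(FA) = 0.7063 − 0.3799 = 0.3264

d′ = 0.33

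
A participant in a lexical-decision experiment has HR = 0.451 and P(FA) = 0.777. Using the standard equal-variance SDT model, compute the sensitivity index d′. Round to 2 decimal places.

Φ⁻¹(0.451) = -0.123, Φ⁻¹(0.777) = 0.762
d' = z(H) − z(FA) = -0.123 − 0.762 = -0.885

d′ = -0.89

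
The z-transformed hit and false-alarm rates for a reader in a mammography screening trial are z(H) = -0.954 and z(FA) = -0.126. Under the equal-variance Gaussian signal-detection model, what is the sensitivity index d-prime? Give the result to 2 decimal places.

d-prime = -0.83

d' = z(H) − z(FA) = -0.954 − (-0.126) = -0.828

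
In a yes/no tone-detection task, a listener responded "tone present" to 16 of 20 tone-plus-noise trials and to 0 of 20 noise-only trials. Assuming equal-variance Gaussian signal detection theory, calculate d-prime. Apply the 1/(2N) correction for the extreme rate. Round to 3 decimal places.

d-prime = 2.802

The false-alarm rate is 0/20 = 0, so apply the 1/(2N) correction: FA → 1/(2·20) = 0.02500.
z(H) = z(0.80000) = 0.8416
z(FA) = z(0.02500) = -1.9600
d' = 0.8416 − (-1.9600) = 2.8016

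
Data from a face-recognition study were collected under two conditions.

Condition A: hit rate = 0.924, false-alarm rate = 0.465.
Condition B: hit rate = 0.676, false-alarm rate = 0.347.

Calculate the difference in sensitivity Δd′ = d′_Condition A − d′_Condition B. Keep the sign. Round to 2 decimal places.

Condition A: z(0.924) = 1.433, z(0.465) = -0.088, d' = 1.521
Condition B: z(0.676) = 0.457, z(0.347) = -0.393, d' = 0.850
Δd' = d'_Condition A − d'_Condition B = 1.521 − 0.850 = 0.671
Condition A has the higher sensitivity.

Δd′ = 0.67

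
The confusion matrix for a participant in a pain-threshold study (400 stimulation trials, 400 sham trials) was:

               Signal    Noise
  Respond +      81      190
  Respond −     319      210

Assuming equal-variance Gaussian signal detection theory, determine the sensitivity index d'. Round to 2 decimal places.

H = 81/400 = 0.2025
FA = 190/400 = 0.4750
z(H) = -0.8327
z(FA) = -0.0627
d' = z(H) − z(FA) = -0.8327 − (-0.0627) = -0.7700

d' = -0.77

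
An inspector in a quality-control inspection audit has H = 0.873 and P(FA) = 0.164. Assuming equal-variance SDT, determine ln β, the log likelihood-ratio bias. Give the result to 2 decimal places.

ln β = -0.17

Φ⁻¹(H) = 1.141
Φ⁻¹(FA) = -0.978
ln β = −½·[z(H)² − z(FA)²] = −0.5 × (1.302 − 0.956) = -0.173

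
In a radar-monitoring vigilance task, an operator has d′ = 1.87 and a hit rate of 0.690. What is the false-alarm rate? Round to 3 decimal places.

z(hit rate) = z(0.690) = 0.4959
z(FA) = z(H) − d' = 0.4959 − 1.87 = -1.3741
false-alarm rate = Φ(-1.3741) = 0.0847

false-alarm rate = 0.085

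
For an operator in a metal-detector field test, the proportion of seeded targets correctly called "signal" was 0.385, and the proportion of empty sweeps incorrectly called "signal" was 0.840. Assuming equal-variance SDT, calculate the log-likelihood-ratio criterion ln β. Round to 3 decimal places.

z(H) = -0.2924
z(FA) = 0.9945
ln β = −½·[z(H)² − z(FA)²] = −0.5 × (0.0855 − 0.9890) = 0.45175

ln β = 0.452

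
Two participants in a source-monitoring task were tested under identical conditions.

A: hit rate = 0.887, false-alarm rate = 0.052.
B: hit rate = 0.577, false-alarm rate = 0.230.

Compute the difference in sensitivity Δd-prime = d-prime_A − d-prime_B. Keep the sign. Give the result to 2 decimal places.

Δd-prime = 1.90

A: z(0.887) = 1.211, z(0.052) = -1.626, d' = 2.837
B: z(0.577) = 0.194, z(0.230) = -0.739, d' = 0.933
Δd' = d'_A − d'_B = 2.837 − 0.933 = 1.904
A has the higher sensitivity.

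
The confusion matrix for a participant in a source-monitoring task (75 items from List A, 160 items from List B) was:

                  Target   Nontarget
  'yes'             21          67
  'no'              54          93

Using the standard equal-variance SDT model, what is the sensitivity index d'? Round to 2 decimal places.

d' = -0.38

H = 21/75 = 0.2800
FA = 67/160 = 0.4188
z(H) = z(0.2800) = -0.5828
z(FA) = z(0.4188) = -0.2050
d' = z(H) − z(FA) = -0.5828 − (-0.2050) = -0.3778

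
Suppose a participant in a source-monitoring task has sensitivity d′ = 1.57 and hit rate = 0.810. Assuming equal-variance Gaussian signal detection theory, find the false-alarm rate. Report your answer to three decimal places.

z(hit rate) = z(0.810) = 0.8779
z(FA) = z(H) − d' = 0.8779 − 1.57 = -0.6921
false-alarm rate = Φ(-0.6921) = 0.2444

false-alarm rate = 0.244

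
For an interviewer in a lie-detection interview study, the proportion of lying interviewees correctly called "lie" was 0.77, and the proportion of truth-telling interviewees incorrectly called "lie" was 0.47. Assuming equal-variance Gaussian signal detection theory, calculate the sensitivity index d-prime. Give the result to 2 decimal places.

d-prime = 0.81

z(H) = z(0.77) = 0.739
z(FA) = z(0.47) = -0.075
d' = z(H) − z(FA) = 0.739 − (-0.075) = 0.814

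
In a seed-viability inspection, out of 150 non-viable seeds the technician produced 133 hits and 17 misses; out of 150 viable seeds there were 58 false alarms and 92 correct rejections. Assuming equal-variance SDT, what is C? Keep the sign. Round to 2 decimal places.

C = -0.46

H = 133/150 = 0.8867
FA = 58/150 = 0.3867
z(0.8867) = 1.2092, z(0.3867) = -0.2879
c = −½·[z(H) + z(FA)] = −0.5 × (1.2092 + (-0.2879)) = -0.46065
c < 0: the technician has a liberal response bias.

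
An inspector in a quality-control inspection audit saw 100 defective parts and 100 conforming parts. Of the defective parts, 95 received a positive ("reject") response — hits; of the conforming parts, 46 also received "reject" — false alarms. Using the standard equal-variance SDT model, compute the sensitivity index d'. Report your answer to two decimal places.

d' = 1.75

H = 95/100 = 0.9500
FA = 46/100 = 0.4600
Φ⁻¹(0.9500) = 1.6449, Φ⁻¹(0.4600) = -0.1004
d' = z(H) − z(FA) = 1.6449 − (-0.1004) = 1.7453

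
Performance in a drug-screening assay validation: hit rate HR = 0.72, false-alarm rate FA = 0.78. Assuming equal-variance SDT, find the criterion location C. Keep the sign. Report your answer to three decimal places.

z(H) = 0.5828
z(FA) = 0.7722
c = −½·[z(H) + z(FA)] = −0.5 × (0.5828 + 0.7722) = -0.6775

C = -0.678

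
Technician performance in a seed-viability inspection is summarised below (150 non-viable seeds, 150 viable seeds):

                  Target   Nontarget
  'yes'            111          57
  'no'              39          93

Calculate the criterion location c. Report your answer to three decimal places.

H = 111/150 = 0.7400
FA = 57/150 = 0.3800
Φ⁻¹(0.7400) = 0.6433, Φ⁻¹(0.3800) = -0.3055
c = −½·[z(H) + z(FA)] = −0.5 × (0.6433 + (-0.3055)) = -0.1689

c = -0.169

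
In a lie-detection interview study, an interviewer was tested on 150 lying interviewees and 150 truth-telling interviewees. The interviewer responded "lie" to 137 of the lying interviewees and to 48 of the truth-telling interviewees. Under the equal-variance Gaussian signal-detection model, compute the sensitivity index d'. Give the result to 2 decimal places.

d' = 1.83

H = 137/150 = 0.9133
FA = 48/150 = 0.3200
Φ⁻¹(H) = Φ⁻¹(0.9133) = 1.3614
Φ⁻¹(FA) = Φ⁻¹(0.3200) = -0.4677
d' = z(H) − z(FA) = 1.3614 − (-0.4677) = 1.8291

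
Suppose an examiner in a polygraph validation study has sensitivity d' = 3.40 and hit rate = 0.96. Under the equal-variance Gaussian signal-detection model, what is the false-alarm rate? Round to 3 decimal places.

false-alarm rate = 0.050

z(hit rate) = z(0.96) = 1.7507
z(FA) = z(H) − d' = 1.7507 − 3.40 = -1.6493
false-alarm rate = Φ(-1.6493) = 0.0495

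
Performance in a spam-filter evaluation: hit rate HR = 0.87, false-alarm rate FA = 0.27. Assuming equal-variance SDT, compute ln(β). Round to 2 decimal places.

ln β = -0.45

Φ⁻¹(0.87) = 1.126, Φ⁻¹(0.27) = -0.613
ln β = −½·[z(H)² − z(FA)²] = −0.5 × (1.268 − 0.376) = -0.446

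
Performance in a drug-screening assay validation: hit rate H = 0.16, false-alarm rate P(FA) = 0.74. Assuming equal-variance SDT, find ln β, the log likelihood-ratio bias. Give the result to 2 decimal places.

Φ⁻¹(0.16) = -0.994, Φ⁻¹(0.74) = 0.643
ln β = −½·[z(H)² − z(FA)²] = −0.5 × (0.988 − 0.413) = -0.2875

ln β = -0.29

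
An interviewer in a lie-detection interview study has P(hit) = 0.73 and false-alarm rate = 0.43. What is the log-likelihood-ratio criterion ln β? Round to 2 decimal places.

Φ⁻¹(H) = 0.613
Φ⁻¹(FA) = -0.176
ln β = −½·[z(H)² − z(FA)²] = −0.5 × (0.376 − 0.031) = -0.1725

ln β = -0.17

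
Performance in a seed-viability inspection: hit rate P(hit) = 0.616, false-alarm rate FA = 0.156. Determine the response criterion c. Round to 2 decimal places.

z(0.616) = 0.2950, z(0.156) = -1.0110
c = −½·[z(H) + z(FA)] = −0.5 × (0.2950 + (-1.0110)) = 0.3580

c = 0.36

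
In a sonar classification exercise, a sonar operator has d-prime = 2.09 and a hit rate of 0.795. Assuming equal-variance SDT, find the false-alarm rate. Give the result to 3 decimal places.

z(hit rate) = z(0.795) = 0.8239
z(FA) = z(H) − d' = 0.8239 − 2.09 = -1.2661
false-alarm rate = Φ(-1.2661) = 0.1027

false-alarm rate = 0.103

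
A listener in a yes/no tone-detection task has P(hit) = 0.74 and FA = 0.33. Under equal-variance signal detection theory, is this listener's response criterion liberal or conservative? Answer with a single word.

z(H) = 0.643, z(FA) = -0.440
c = −½·(z(H) + z(FA)) = -0.1015
c < 0 → liberal criterion (biased toward responding “yes”).

liberal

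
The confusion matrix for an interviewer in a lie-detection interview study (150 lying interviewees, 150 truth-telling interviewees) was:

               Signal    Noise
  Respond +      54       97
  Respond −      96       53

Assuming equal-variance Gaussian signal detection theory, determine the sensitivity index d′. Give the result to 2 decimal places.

d′ = -0.73

H = 54/150 = 0.3600
FA = 97/150 = 0.6467
z(H) = z(0.3600) = -0.3585
z(FA) = z(0.6467) = 0.3764
d' = z(H) − z(FA) = -0.3585 − 0.3764 = -0.7349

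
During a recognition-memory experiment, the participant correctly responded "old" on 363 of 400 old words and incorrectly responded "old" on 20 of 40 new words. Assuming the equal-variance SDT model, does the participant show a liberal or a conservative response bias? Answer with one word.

liberal

z(H) = 1.326, z(FA) = 0.000
c = −½·(z(H) + z(FA)) = -0.663
c < 0 → liberal criterion (biased toward responding “yes”).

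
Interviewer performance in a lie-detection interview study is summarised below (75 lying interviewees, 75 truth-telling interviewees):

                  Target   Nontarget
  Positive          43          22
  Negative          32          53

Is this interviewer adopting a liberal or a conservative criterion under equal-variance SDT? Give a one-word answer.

conservative

z(H) = 0.185, z(FA) = -0.544
c = −½·(z(H) + z(FA)) = 0.1795
c > 0 → conservative criterion (biased toward responding “no”).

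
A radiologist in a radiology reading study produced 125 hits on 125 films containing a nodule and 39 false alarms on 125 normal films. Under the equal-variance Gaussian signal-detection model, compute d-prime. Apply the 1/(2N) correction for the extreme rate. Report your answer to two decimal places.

The hit rate is 125/125 = 1, so apply the 1/(2N) correction: H → 1 − 1/(2·125) = 0.99600.
z(H) = z(0.99600) = 2.652
z(FA) = z(0.31200) = -0.490
d' = 2.652 − (-0.490) = 3.142

d-prime = 3.14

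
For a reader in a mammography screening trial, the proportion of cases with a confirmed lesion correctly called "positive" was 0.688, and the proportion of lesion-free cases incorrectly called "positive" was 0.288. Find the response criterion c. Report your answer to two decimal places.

z(H) = 0.4902
z(FA) = -0.5592
c = −½·[z(H) + z(FA)] = −0.5 × (0.4902 + (-0.5592)) = 0.0345
c > 0: the reader has a conservative response bias.

c = 0.03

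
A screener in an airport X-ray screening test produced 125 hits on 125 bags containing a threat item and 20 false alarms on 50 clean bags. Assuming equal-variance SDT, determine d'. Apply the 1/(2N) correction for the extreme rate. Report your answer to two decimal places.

The hit rate is 125/125 = 1, so apply the 1/(2N) correction: H → 1 − 1/(2·125) = 0.99600.
z(H) = z(0.99600) = 2.652
z(FA) = z(0.40000) = -0.253
d' = 2.652 − (-0.253) = 2.905

d' = 2.91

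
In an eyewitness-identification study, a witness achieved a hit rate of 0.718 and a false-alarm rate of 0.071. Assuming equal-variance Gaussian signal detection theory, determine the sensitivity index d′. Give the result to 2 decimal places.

d′ = 2.05

z(H) = 0.577
z(FA) = -1.468
d' = z(H) − z(FA) = 0.577 − (-1.468) = 2.045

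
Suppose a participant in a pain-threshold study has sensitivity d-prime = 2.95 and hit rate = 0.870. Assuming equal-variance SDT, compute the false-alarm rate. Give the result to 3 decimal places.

false-alarm rate = 0.034

z(hit rate) = z(0.870) = 1.1264
z(FA) = z(H) − d' = 1.1264 − 2.95 = -1.8236
false-alarm rate = Φ(-1.8236) = 0.0341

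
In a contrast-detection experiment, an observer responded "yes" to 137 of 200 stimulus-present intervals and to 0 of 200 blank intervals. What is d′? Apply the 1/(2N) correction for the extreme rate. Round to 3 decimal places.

The false-alarm rate is 0/200 = 0, so apply the 1/(2N) correction: FA → 1/(2·200) = 0.00250.
z(H) = z(0.68500) = 0.4817
z(FA) = z(0.00250) = -2.8070
d' = 0.4817 − (-2.8070) = 3.2887

d′ = 3.289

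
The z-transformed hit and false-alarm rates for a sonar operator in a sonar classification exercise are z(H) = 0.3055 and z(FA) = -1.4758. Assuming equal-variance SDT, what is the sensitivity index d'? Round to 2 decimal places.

d' = 1.78

d' = z(H) − z(FA) = 0.3055 − (-1.4758) = 1.7813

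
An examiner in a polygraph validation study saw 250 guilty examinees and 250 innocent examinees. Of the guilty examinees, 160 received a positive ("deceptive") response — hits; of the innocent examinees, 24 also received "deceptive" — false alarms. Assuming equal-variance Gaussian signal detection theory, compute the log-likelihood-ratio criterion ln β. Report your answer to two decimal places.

ln β = 0.79

H = 160/250 = 0.6400
FA = 24/250 = 0.0960
z(H) = 0.358
z(FA) = -1.305
ln β = −½·[z(H)² − z(FA)²] = −0.5 × (0.128 − 1.703) = 0.7875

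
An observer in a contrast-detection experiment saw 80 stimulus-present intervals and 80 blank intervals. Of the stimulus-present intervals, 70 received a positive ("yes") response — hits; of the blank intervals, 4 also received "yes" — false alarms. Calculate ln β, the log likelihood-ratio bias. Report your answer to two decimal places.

ln β = 0.69

H = 70/80 = 0.8750
FA = 4/80 = 0.0500
z(H) = z(0.8750) = 1.150
z(FA) = z(0.0500) = -1.645
ln β = −½·[z(H)² − z(FA)²] = −0.5 × (1.323 − 2.706) = 0.6915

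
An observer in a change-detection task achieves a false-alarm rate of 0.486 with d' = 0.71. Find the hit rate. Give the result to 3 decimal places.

hit rate = 0.750

z(false-alarm rate) = z(0.486) = -0.0351
z(H) = z(FA) + d' = -0.0351 + 0.71 = 0.6749
hit rate = Φ(0.6749) = 0.7501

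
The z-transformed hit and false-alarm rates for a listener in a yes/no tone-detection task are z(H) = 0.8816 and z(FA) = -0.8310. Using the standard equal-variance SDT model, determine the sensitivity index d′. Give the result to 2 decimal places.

d' = z(H) − z(FA) = 0.8816 − (-0.8310) = 1.7126

d′ = 1.71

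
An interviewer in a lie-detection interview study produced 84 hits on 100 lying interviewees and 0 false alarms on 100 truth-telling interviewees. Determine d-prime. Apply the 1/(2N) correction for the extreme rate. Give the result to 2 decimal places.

d-prime = 3.57

The false-alarm rate is 0/100 = 0, so apply the 1/(2N) correction: FA → 1/(2·100) = 0.00500.
z(H) = z(0.84000) = 0.994
z(FA) = z(0.00500) = -2.576
d' = 0.994 − (-2.576) = 3.570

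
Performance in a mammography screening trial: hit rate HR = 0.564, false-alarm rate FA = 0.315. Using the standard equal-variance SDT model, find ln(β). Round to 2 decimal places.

z(H) = 0.161
z(FA) = -0.482
ln β = −½·[z(H)² − z(FA)²] = −0.5 × (0.026 − 0.232) = 0.103

ln β = 0.10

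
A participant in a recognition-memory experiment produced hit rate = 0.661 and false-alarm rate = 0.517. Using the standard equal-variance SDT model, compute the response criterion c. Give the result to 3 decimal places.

z(H) = z(0.661) = 0.4152
z(FA) = z(0.517) = 0.0426
c = −½·[z(H) + z(FA)] = −0.5 × (0.4152 + 0.0426) = -0.2289

c = -0.229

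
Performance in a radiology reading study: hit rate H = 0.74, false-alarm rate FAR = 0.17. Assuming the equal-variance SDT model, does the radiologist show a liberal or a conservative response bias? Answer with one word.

z(H) = 0.643, z(FA) = -0.954
c = −½·(z(H) + z(FA)) = 0.1555
c > 0 → conservative criterion (biased toward responding “no”).

conservative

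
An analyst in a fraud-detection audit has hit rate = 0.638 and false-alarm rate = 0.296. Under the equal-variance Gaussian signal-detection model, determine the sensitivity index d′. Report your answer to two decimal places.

d′ = 0.89

z(H) = 0.353
z(FA) = -0.536
d' = z(H) − z(FA) = 0.353 − (-0.536) = 0.889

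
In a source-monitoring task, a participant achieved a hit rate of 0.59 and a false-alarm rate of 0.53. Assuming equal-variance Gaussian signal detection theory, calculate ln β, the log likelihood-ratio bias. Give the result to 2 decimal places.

ln β = -0.02

z(0.59) = 0.228, z(0.53) = 0.075
ln β = −½·[z(H)² − z(FA)²] = −0.5 × (0.052 − 0.006) = -0.023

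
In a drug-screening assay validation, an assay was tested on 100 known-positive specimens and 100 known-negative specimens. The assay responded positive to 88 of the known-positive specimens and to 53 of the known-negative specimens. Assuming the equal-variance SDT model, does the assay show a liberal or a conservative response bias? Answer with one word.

z(H) = 1.175, z(FA) = 0.075
c = −½·(z(H) + z(FA)) = -0.625
c < 0 → liberal criterion (biased toward responding “yes”).

liberal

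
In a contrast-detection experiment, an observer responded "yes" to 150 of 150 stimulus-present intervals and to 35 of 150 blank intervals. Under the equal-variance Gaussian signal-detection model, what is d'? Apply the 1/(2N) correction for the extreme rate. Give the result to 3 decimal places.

The hit rate is 150/150 = 1, so apply the 1/(2N) correction: H → 1 − 1/(2·150) = 0.99667.
z(H) = z(0.99667) = 2.7134
z(FA) = z(0.23333) = -0.7279
d' = 2.7134 − (-0.7279) = 3.4413

d' = 3.441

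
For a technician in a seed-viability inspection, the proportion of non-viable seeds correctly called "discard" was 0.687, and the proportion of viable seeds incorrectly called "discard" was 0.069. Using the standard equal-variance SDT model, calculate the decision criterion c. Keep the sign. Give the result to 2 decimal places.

z(H) = 0.487
z(FA) = -1.483
c = −½·[z(H) + z(FA)] = −0.5 × (0.487 + (-1.483)) = 0.498
c > 0: the technician has a conservative response bias.

c = 0.50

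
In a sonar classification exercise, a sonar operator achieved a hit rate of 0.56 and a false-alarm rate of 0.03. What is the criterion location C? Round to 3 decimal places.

Φ⁻¹(H) = Φ⁻¹(0.56) = 0.1510
Φ⁻¹(FA) = Φ⁻¹(0.03) = -1.8808
c = −½·[z(H) + z(FA)] = −0.5 × (0.1510 + (-1.8808)) = 0.8649
c > 0: the sonar operator has a conservative response bias.

C = 0.865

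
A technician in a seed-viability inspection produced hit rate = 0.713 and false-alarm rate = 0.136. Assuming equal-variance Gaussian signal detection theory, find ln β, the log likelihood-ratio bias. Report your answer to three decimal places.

ln β = 0.445

Φ⁻¹(H) = 0.5622
Φ⁻¹(FA) = -1.0985
ln β = −½·[z(H)² − z(FA)²] = −0.5 × (0.3161 − 1.2067) = 0.4453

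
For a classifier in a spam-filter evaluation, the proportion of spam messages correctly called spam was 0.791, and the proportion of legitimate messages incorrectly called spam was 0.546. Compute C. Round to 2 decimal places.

z(0.791) = 0.810, z(0.546) = 0.116
c = −½·[z(H) + z(FA)] = −0.5 × (0.810 + 0.116) = -0.463
c < 0: the classifier has a liberal response bias.

C = -0.46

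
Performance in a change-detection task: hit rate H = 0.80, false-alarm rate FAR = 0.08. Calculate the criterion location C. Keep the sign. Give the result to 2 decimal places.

C = 0.28

z(H) = 0.842
z(FA) = -1.405
c = −½·[z(H) + z(FA)] = −0.5 × (0.842 + (-1.405)) = 0.2815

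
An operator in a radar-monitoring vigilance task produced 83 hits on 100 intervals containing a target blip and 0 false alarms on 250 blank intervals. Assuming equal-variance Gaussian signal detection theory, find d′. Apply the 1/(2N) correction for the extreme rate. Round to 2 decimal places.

d′ = 3.83

The false-alarm rate is 0/250 = 0, so apply the 1/(2N) correction: FA → 1/(2·250) = 0.00200.
z(H) = z(0.83000) = 0.954
z(FA) = z(0.00200) = -2.878
d' = 0.954 − (-2.878) = 3.832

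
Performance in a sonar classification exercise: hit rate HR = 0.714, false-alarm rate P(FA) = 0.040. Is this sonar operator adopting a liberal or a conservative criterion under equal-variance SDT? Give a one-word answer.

conservative

z(H) = 0.565, z(FA) = -1.751
c = −½·(z(H) + z(FA)) = 0.593
c > 0 → conservative criterion (biased toward responding “no”).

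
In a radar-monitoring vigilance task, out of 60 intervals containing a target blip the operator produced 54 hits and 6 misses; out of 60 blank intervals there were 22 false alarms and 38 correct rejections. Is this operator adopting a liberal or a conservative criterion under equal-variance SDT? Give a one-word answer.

z(H) = 1.282, z(FA) = -0.341
c = −½·(z(H) + z(FA)) = -0.4705
c < 0 → liberal criterion (biased toward responding “yes”).

liberal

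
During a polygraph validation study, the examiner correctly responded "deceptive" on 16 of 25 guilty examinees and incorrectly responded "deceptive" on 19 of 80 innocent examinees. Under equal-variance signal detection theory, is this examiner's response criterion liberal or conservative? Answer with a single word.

conservative

z(H) = 0.358, z(FA) = -0.714
c = −½·(z(H) + z(FA)) = 0.178
c > 0 → conservative criterion (biased toward responding “no”).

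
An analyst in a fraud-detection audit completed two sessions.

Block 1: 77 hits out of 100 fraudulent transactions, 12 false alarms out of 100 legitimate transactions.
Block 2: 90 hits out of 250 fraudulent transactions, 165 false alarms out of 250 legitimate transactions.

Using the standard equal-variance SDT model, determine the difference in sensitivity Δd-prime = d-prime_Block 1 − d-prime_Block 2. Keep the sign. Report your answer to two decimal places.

Block 1: z(0.7700) = 0.739, z(0.1200) = -1.175, d' = 1.914
Block 2: z(0.3600) = -0.358, z(0.6600) = 0.412, d' = -0.770
Δd' = d'_Block 1 − d'_Block 2 = 1.914 − (-0.770) = 2.684
Block 1 has the higher sensitivity.

Δd-prime = 2.68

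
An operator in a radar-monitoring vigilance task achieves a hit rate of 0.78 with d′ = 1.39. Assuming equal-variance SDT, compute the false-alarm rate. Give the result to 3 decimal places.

z(hit rate) = z(0.78) = 0.7722
z(FA) = z(H) − d' = 0.7722 − 1.39 = -0.6178
false-alarm rate = Φ(-0.6178) = 0.2684

false-alarm rate = 0.268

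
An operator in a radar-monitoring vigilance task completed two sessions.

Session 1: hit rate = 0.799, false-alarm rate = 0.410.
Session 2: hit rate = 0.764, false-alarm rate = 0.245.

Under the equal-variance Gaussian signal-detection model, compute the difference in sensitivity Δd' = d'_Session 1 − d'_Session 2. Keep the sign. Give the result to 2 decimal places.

Δd' = -0.34

Session 1: z(0.799) = 0.838, z(0.410) = -0.228, d' = 1.066
Session 2: z(0.764) = 0.719, z(0.245) = -0.690, d' = 1.409
Δd' = d'_Session 1 − d'_Session 2 = 1.066 − 1.409 = -0.343
Session 2 has the higher sensitivity.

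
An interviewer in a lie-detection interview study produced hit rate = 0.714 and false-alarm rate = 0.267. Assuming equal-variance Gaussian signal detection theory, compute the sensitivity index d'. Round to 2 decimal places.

d' = 1.19

Φ⁻¹(H) = Φ⁻¹(0.714) = 0.565
Φ⁻¹(FA) = Φ⁻¹(0.267) = -0.622
d' = z(H) − z(FA) = 0.565 − (-0.622) = 1.187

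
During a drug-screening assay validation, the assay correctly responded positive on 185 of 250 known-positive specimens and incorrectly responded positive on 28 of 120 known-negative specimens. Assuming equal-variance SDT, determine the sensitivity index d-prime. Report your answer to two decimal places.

d-prime = 1.37

H = 185/250 = 0.7400
FA = 28/120 = 0.2333
z(H) = 0.6433
z(FA) = -0.7280
d' = z(H) − z(FA) = 0.6433 − (-0.7280) = 1.3713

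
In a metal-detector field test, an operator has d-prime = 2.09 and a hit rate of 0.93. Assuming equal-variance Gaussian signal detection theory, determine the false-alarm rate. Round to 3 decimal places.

z(hit rate) = z(0.93) = 1.4758
z(FA) = z(H) − d' = 1.4758 − 2.09 = -0.6142
false-alarm rate = Φ(-0.6142) = 0.2695

false-alarm rate = 0.270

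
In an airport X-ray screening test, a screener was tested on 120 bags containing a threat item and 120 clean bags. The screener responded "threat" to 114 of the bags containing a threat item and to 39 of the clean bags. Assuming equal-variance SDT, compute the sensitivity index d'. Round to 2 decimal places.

H = 114/120 = 0.9500
FA = 39/120 = 0.3250
z(H) = z(0.9500) = 1.6449
z(FA) = z(0.3250) = -0.4538
d' = z(H) − z(FA) = 1.6449 − (-0.4538) = 2.0987

d' = 2.10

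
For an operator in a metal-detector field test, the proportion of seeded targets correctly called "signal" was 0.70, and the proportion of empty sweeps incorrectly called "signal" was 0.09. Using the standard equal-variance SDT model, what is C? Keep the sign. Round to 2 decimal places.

Φ⁻¹(H) = 0.524
Φ⁻¹(FA) = -1.341
c = −½·[z(H) + z(FA)] = −0.5 × (0.524 + (-1.341)) = 0.4085

C = 0.41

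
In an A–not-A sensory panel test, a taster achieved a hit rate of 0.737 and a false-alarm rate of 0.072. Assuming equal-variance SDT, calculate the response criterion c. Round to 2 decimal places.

c = 0.41

z(H) = 0.634
z(FA) = -1.461
c = −½·[z(H) + z(FA)] = −0.5 × (0.634 + (-1.461)) = 0.4135
c > 0: the taster has a conservative response bias.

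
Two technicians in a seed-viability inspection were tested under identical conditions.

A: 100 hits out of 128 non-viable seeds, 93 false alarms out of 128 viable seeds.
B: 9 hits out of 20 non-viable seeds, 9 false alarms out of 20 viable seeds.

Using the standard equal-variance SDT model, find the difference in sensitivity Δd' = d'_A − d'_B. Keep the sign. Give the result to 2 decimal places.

A: z(0.7812) = 0.776, z(0.7266) = 0.603, d' = 0.173
B: z(0.4500) = -0.126, z(0.4500) = -0.126, d' = 0.000
Δd' = d'_A − d'_B = 0.173 − 0.000 = 0.173
A has the higher sensitivity.

Δd' = 0.17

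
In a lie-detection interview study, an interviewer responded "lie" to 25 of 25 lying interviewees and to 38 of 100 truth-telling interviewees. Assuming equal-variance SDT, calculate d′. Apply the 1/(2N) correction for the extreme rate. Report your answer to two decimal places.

The hit rate is 25/25 = 1, so apply the 1/(2N) correction: H → 1 − 1/(2·25) = 0.98000.
z(H) = z(0.98000) = 2.054
z(FA) = z(0.38000) = -0.305
d' = 2.054 − (-0.305) = 2.359

d′ = 2.36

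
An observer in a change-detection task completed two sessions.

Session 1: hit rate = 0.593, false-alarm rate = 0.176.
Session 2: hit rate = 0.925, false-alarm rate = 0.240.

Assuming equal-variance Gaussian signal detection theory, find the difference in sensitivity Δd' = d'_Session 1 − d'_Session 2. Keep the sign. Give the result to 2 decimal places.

Session 1: z(0.593) = 0.235, z(0.176) = -0.931, d' = 1.166
Session 2: z(0.925) = 1.440, z(0.240) = -0.706, d' = 2.146
Δd' = d'_Session 1 − d'_Session 2 = 1.166 − 2.146 = -0.980
Session 2 has the higher sensitivity.

Δd' = -0.98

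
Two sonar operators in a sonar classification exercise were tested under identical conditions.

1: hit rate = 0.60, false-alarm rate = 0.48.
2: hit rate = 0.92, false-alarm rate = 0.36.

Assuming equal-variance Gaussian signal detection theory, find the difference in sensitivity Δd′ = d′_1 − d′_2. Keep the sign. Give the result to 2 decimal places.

1: z(0.60) = 0.253, z(0.48) = -0.050, d' = 0.303
2: z(0.92) = 1.405, z(0.36) = -0.358, d' = 1.763
Δd' = d'_1 − d'_2 = 0.303 − 1.763 = -1.460
2 has the higher sensitivity.

Δd′ = -1.46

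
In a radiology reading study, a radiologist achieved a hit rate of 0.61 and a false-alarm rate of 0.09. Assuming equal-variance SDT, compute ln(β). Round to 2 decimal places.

z(H) = 0.279
z(FA) = -1.341
ln β = −½·[z(H)² − z(FA)²] = −0.5 × (0.078 − 1.798) = 0.860

ln β = 0.86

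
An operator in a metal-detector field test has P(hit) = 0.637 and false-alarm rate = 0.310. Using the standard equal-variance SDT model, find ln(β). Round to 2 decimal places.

ln β = 0.06

z(H) = z(0.637) = 0.350
z(FA) = z(0.310) = -0.496
ln β = −½·[z(H)² − z(FA)²] = −0.5 × (0.123 − 0.246) = 0.0615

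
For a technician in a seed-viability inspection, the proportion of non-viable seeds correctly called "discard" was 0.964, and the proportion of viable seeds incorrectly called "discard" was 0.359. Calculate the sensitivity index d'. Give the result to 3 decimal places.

z(H) = z(0.964) = 1.7991
z(FA) = z(0.359) = -0.3611
d' = z(H) − z(FA) = 1.7991 − (-0.3611) = 2.1602

d' = 2.160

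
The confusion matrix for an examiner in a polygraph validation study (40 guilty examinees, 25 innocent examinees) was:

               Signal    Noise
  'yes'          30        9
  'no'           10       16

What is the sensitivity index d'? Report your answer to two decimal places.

d' = 1.03

H = 30/40 = 0.7500
FA = 9/25 = 0.3600
Φ⁻¹(H) = 0.674
Φ⁻¹(FA) = -0.358
d' = z(H) − z(FA) = 0.674 − (-0.358) = 1.032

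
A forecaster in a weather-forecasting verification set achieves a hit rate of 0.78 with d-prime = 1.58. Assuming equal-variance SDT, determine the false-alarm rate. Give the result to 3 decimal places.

false-alarm rate = 0.210

z(hit rate) = z(0.78) = 0.7722
z(FA) = z(H) − d' = 0.7722 − 1.58 = -0.8078
false-alarm rate = Φ(-0.8078) = 0.2096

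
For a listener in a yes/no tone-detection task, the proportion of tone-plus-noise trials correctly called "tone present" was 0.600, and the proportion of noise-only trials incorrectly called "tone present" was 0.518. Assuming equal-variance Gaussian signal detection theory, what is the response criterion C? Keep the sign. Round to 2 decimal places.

C = -0.15

z(H) = 0.2533
z(FA) = 0.0451
c = −½·[z(H) + z(FA)] = −0.5 × (0.2533 + 0.0451) = -0.1492
c < 0: the listener has a liberal response bias.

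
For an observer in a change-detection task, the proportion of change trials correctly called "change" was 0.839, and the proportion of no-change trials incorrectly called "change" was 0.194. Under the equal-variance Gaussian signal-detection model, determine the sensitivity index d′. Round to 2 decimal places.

z(H) = z(0.839) = 0.990
z(FA) = z(0.194) = -0.863
d' = z(H) − z(FA) = 0.990 − (-0.863) = 1.853

d′ = 1.85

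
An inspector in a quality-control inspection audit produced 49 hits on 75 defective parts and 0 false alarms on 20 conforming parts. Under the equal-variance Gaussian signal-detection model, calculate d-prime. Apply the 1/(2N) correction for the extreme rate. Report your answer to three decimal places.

d-prime = 2.354

The false-alarm rate is 0/20 = 0, so apply the 1/(2N) correction: FA → 1/(2·20) = 0.02500.
z(H) = z(0.65333) = 0.3943
z(FA) = z(0.02500) = -1.9600
d' = 0.3943 − (-1.9600) = 2.3543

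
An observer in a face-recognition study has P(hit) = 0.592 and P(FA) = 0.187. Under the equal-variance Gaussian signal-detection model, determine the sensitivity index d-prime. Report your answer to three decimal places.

d-prime = 1.122

z(H) = 0.2327
z(FA) = -0.8890
d' = z(H) − z(FA) = 0.2327 − (-0.8890) = 1.1217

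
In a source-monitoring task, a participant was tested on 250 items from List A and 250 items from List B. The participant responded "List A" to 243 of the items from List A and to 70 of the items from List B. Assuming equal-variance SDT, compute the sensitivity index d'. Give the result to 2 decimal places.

d' = 2.49

H = 243/250 = 0.9720
FA = 70/250 = 0.2800
z(0.9720) = 1.911, z(0.2800) = -0.583
d' = z(H) − z(FA) = 1.911 − (-0.583) = 2.494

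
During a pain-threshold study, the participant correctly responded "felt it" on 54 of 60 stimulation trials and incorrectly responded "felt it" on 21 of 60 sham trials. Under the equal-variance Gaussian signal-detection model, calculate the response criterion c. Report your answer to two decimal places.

H = 54/60 = 0.9000
FA = 21/60 = 0.3500
Φ⁻¹(H) = 1.2816
Φ⁻¹(FA) = -0.3853
c = −½·[z(H) + z(FA)] = −0.5 × (1.2816 + (-0.3853)) = -0.44815
c < 0: the participant has a liberal response bias.

c = -0.45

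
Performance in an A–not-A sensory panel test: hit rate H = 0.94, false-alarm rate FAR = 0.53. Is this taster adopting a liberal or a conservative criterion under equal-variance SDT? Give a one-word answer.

z(H) = 1.555, z(FA) = 0.075
c = −½·(z(H) + z(FA)) = -0.815
c < 0 → liberal criterion (biased toward responding “yes”).

liberal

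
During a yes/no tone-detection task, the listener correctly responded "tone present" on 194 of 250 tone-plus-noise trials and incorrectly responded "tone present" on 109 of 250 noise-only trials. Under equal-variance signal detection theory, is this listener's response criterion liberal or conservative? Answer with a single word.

z(H) = 0.759, z(FA) = -0.161
c = −½·(z(H) + z(FA)) = -0.299
c < 0 → liberal criterion (biased toward responding “yes”).

liberal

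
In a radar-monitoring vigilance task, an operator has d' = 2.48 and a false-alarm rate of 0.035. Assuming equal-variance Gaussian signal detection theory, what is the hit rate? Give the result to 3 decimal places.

z(false-alarm rate) = z(0.035) = -1.8119
z(H) = z(FA) + d' = -1.8119 + 2.48 = 0.6681
hit rate = Φ(0.6681) = 0.7480

hit rate = 0.748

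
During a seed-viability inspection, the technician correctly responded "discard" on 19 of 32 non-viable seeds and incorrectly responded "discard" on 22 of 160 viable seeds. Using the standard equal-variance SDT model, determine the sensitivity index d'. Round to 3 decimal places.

d' = 1.329

H = 19/32 = 0.5938
FA = 22/160 = 0.1375
z(H) = 0.2373
z(FA) = -1.0916
d' = z(H) − z(FA) = 0.2373 − (-1.0916) = 1.3289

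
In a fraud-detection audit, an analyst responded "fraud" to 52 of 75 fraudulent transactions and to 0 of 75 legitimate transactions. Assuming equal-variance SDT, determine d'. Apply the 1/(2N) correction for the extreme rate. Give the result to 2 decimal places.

The false-alarm rate is 0/75 = 0, so apply the 1/(2N) correction: FA → 1/(2·75) = 0.00667.
z(H) = z(0.69333) = 0.505
z(FA) = z(0.00667) = -2.475
d' = 0.505 − (-2.475) = 2.980

d' = 2.98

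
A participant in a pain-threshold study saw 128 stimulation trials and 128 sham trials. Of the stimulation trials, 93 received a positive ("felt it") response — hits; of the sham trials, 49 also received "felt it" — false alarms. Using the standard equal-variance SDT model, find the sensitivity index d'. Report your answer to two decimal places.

H = 93/128 = 0.7266
FA = 49/128 = 0.3828
Φ⁻¹(0.7266) = 0.603, Φ⁻¹(0.3828) = -0.298
d' = z(H) − z(FA) = 0.603 − (-0.298) = 0.901

d' = 0.90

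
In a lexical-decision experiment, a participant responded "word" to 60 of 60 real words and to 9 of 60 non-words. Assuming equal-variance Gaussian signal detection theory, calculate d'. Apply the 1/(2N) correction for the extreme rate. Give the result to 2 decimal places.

The hit rate is 60/60 = 1, so apply the 1/(2N) correction: H → 1 − 1/(2·60) = 0.99167.
z(H) = z(0.99167) = 2.394
z(FA) = z(0.15000) = -1.036
d' = 2.394 − (-1.036) = 3.430

d' = 3.43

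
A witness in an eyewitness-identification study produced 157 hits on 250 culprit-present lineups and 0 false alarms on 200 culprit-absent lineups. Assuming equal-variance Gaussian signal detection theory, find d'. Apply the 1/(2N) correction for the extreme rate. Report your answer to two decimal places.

d' = 3.13

The false-alarm rate is 0/200 = 0, so apply the 1/(2N) correction: FA → 1/(2·200) = 0.00250.
z(H) = z(0.62800) = 0.327
z(FA) = z(0.00250) = -2.807
d' = 0.327 − (-2.807) = 3.134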